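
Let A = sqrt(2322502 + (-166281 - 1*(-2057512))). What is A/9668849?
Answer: sqrt(4213733)/9668849 ≈ 0.00021230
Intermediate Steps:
A = sqrt(4213733) (A = sqrt(2322502 + (-166281 + 2057512)) = sqrt(2322502 + 1891231) = sqrt(4213733) ≈ 2052.7)
A/9668849 = sqrt(4213733)/9668849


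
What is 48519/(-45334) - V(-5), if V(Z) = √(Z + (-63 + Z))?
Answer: -48519/45334 - I*√73 ≈ -1.0703 - 8.544*I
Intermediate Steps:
V(Z) = √(-63 + 2*Z)
48519/(-45334) - V(-5) = 48519/(-45334) - √(-63 + 2*(-5)) = 48519*(-1/45334) - √(-63 - 10) = -48519/45334 - √(-73) = -48519/45334 - I*√73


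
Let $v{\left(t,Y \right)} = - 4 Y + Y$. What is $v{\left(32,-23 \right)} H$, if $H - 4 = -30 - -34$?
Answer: $552$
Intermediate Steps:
$H = 8$ ($H = 4 - -4 = 4 + \left(-30 + 34\right) = 4 + 4 = 8$)
$v{\left(t,Y \right)} = - 3 Y$
$v{\left(32,-23 \right)} H = \left(-3\right) \left(-23\right) 8 = 69 \cdot 8 = 552$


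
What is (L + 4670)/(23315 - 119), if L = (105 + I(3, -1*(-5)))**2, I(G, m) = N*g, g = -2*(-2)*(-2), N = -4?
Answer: 7813/7732 ≈ 1.0105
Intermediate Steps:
g = -8 (g = 4*(-2) = -8)
I(G, m) = 32 (I(G, m) = -4*(-8) = 32)
L = 18769 (L = (105 + 32)**2 = 137**2 = 18769)
(L + 4670)/(23315 - 119) = (18769 + 4670)/(23315 - 119) = 23439/23196 = 23439*(1/23196) = 7813/7732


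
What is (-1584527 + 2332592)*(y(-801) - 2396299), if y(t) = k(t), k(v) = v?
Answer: -1793186611500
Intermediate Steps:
y(t) = t
(-1584527 + 2332592)*(y(-801) - 2396299) = (-1584527 + 2332592)*(-801 - 2396299) = 748065*(-2397100) = -1793186611500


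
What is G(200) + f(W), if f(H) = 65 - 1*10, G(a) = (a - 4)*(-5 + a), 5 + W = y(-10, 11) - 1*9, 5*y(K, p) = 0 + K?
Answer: 38275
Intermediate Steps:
y(K, p) = K/5 (y(K, p) = (0 + K)/5 = K/5)
W = -16 (W = -5 + ((⅕)*(-10) - 1*9) = -5 + (-2 - 9) = -5 - 11 = -16)
G(a) = (-5 + a)*(-4 + a) (G(a) = (-4 + a)*(-5 + a) = (-5 + a)*(-4 + a))
f(H) = 55 (f(H) = 65 - 10 = 55)
G(200) + f(W) = (20 + 200² - 9*200) + 55 = (20 + 40000 - 1800) + 55 = 38220 + 55 = 38275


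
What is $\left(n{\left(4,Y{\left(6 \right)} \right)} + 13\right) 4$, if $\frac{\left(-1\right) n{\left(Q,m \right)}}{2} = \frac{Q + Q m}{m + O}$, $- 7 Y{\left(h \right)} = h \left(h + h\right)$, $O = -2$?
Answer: $\frac{1196}{43} \approx 27.814$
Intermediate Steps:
$Y{\left(h \right)} = - \frac{2 h^{2}}{7}$ ($Y{\left(h \right)} = - \frac{h \left(h + h\right)}{7} = - \frac{h 2 h}{7} = - \frac{2 h^{2}}{7}$)
$n{\left(Q,m \right)} = - \frac{2 \left(Q + Q m\right)}{-2 + m}$ ($n{\left(Q,m \right)} = - 2 \frac{Q + Q m}{m - 2} = - 2 \frac{Q + Q m}{-2 + m} = - \frac{2 \left(Q + Q m\right)}{-2 + m}$)
$\left(n{\left(4,Y{\left(6 \right)} \right)} + 13\right) 4 = \left(\left(-2\right) 4 \frac{1}{-2 - \frac{2 \cdot 6^{2}}{7}} \left(1 - \frac{2 \cdot 6^{2}}{7}\right) + 13\right) 4 = \left(\left(-2\right) 4 \frac{1}{-2 - \frac{72}{7}} \left(1 - \frac{72}{7}\right) + 13\right) 4 = \left(\left(-2\right) 4 \frac{1}{- \frac{86}{7}} \left(- \frac{65}{7}\right) + 13\right) 4 = \left(\left(-2\right) 4 \left(- \frac{7}{86}\right) \left(- \frac{65}{7}\right) + 13\right) 4 = \left(- \frac{260}{43} + 13\right) 4 = \frac{299}{43} \cdot 4 = \frac{1196}{43}$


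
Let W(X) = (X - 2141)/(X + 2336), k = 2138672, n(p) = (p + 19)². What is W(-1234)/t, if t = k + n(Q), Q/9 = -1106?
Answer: -1125/37042957498 ≈ -3.0370e-8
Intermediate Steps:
Q = -9954 (Q = 9*(-1106) = -9954)
n(p) = (19 + p)²
W(X) = (-2141 + X)/(2336 + X)
t = 100842897 (t = 2138672 + (19 - 9954)² = 2138672 + (-9935)² = 2138672 + 98704225 = 100842897)
W(-1234)/t = ((-2141 - 1234)/(2336 - 1234))/100842897 = (-3375/1102)*(1/100842897) = ((1/1102)*(-3375))*(1/100842897) = -3375/1102*1/100842897 = -1125/37042957498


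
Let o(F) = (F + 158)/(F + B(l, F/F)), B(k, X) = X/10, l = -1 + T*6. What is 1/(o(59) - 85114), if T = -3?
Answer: -591/50300204 ≈ -1.1749e-5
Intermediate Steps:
l = -19 (l = -1 - 3*6 = -1 - 18 = -19)
B(k, X) = X/10 (B(k, X) = X*(⅒) = X/10)
o(F) = (158 + F)/(⅒ + F) (o(F) = (F + 158)/(F + (F/F)/10) = (158 + F)/(F + (⅒)*1) = (158 + F)/(F + ⅒) = (158 + F)/(⅒ + F))
1/(o(59) - 85114) = 1/(10*(158 + 59)/(1 + 10*59) - 85114) = 1/(10*217/(1 + 590) - 85114) = 1/(10*217/591 - 85114) = 1/(10*(1/591)*217 - 85114) = 1/(2170/591 - 85114) = 1/(-50300204/591) = -591/50300204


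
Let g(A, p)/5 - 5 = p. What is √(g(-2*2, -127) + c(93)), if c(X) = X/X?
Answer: I*√609 ≈ 24.678*I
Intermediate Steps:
c(X) = 1
g(A, p) = 25 + 5*p
√(g(-2*2, -127) + c(93)) = √((25 + 5*(-127)) + 1) = √((25 - 635) + 1) = √(-610 + 1) = √(-609) = I*√609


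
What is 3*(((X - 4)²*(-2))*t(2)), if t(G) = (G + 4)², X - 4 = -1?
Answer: -216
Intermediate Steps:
X = 3 (X = 4 - 1 = 3)
t(G) = (4 + G)²
3*(((X - 4)²*(-2))*t(2)) = 3*(((3 - 4)²*(-2))*(4 + 2)²) = 3*(((-1)²*(-2))*6²) = 3*((1*(-2))*36) = 3*(-2*36) = 3*(-72) = -216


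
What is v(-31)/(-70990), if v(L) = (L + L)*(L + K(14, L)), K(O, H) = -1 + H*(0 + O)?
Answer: -466/1145 ≈ -0.40699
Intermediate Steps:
K(O, H) = -1 + H*O
v(L) = 2*L*(-1 + 15*L) (v(L) = (L + L)*(L + (-1 + L*14)) = (2*L)*(L + (-1 + 14*L)) = (2*L)*(-1 + 15*L) = 2*L*(-1 + 15*L))
v(-31)/(-70990) = (2*(-31)*(-1 + 15*(-31)))/(-70990) = (2*(-31)*(-1 - 465))*(-1/70990) = (2*(-31)*(-466))*(-1/70990) = 28892*(-1/70990) = -466/1145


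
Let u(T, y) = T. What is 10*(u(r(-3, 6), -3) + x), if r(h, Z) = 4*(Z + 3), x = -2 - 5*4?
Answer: 140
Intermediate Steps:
x = -22 (x = -2 - 20 = -22)
r(h, Z) = 12 + 4*Z (r(h, Z) = 4*(3 + Z) = 12 + 4*Z)
10*(u(r(-3, 6), -3) + x) = 10*((12 + 4*6) - 22) = 10*((12 + 24) - 22) = 10*(36 - 22) = 10*14 = 140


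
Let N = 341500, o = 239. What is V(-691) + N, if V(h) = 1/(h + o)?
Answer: 154357999/452 ≈ 3.4150e+5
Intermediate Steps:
V(h) = 1/(239 + h) (V(h) = 1/(h + 239) = 1/(239 + h))
V(-691) + N = 1/(239 - 691) + 341500 = 1/(-452) + 341500 = -1/452 + 341500 = 154357999/452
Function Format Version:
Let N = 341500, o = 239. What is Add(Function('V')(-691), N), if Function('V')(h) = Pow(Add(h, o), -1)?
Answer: Rational(154357999, 452) ≈ 3.4150e+5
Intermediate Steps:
Function('V')(h) = Pow(Add(239, h), -1) (Function('V')(h) = Pow(Add(h, 239), -1) = Pow(Add(239, h), -1))
Add(Function('V')(-691), N) = Add(Pow(Add(239, -691), -1), 341500) = Add(Pow(-452, -1), 341500) = Add(Rational(-1, 452), 341500) = Rational(154357999, 452)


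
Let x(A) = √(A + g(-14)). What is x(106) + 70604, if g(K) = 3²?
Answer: 70604 + √115 ≈ 70615.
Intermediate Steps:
g(K) = 9
x(A) = √(9 + A) (x(A) = √(A + 9) = √(9 + A))
x(106) + 70604 = √(9 + 106) + 70604 = √115 + 70604 = 70604 + √115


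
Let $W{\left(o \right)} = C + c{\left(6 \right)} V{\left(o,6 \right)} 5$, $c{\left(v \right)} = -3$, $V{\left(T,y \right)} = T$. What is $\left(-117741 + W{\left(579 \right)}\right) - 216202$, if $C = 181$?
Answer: $-342447$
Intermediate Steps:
$W{\left(o \right)} = 181 - 15 o$ ($W{\left(o \right)} = 181 + - 3 o 5 = 181 - 15 o$)
$\left(-117741 + W{\left(579 \right)}\right) - 216202 = \left(-117741 + \left(181 - 8685\right)\right) - 216202 = \left(-117741 - 8504\right) - 216202 = -126245 - 216202 = -342447$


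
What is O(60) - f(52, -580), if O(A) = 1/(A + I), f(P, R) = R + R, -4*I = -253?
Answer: 571884/493 ≈ 1160.0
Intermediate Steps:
I = 253/4 (I = -¼*(-253) = 253/4 ≈ 63.250)
f(P, R) = 2*R
O(A) = 1/(253/4 + A) (O(A) = 1/(A + 253/4) = 1/(253/4 + A))
O(60) - f(52, -580) = 4/(253 + 4*60) - 2*(-580) = 4/(253 + 240) - 1*(-1160) = 4/493 + 1160 = 571884/493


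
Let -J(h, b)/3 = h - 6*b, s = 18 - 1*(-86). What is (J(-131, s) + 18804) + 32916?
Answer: 53985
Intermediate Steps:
s = 104 (s = 18 + 86 = 104)
J(h, b) = -3*h + 18*b (J(h, b) = -3*(h - 6*b) = -3*h + 18*b)
(J(-131, s) + 18804) + 32916 = ((-3*(-131) + 18*104) + 18804) + 32916 = ((393 + 1872) + 18804) + 32916 = (2265 + 18804) + 32916 = 21069 + 32916 = 53985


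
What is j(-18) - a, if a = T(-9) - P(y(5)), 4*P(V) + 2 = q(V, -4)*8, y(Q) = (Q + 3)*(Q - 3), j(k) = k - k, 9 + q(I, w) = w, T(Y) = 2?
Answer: -57/2 ≈ -28.500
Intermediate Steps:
q(I, w) = -9 + w
j(k) = 0
y(Q) = (-3 + Q)*(3 + Q) (y(Q) = (3 + Q)*(-3 + Q) = (-3 + Q)*(3 + Q))
P(V) = -53/2 (P(V) = -1/2 + ((-9 - 4)*8)/4 = -1/2 + (-13*8)/4 = -1/2 + (1/4)*(-104) = -1/2 - 26 = -53/2)
a = 57/2 (a = 2 - 1*(-53/2) = 2 + 53/2 = 57/2 ≈ 28.500)
j(-18) - a = 0 - 1*57/2 = 0 - 57/2 = -57/2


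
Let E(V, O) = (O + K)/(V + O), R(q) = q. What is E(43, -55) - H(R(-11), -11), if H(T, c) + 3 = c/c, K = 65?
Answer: 7/6 ≈ 1.1667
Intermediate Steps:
E(V, O) = (65 + O)/(O + V) (E(V, O) = (O + 65)/(V + O) = (65 + O)/(O + V))
H(T, c) = -2 (H(T, c) = -3 + c/c = -3 + 1 = -2)
E(43, -55) - H(R(-11), -11) = (65 - 55)/(-55 + 43) - 1*(-2) = 10/(-12) + 2 = -1/12*10 + 2 = -⅚ + 2 = 7/6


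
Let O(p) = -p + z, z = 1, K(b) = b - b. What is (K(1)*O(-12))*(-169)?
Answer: 0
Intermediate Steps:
K(b) = 0
O(p) = 1 - p (O(p) = -p + 1 = 1 - p)
(K(1)*O(-12))*(-169) = (0*(1 - 1*(-12)))*(-169) = (0*(1 + 12))*(-169) = (0*13)*(-169) = 0*(-169) = 0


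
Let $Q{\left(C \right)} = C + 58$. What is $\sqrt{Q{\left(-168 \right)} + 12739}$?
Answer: $\sqrt{12629} \approx 112.38$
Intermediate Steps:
$Q{\left(C \right)} = 58 + C$
$\sqrt{Q{\left(-168 \right)} + 12739} = \sqrt{\left(58 - 168\right) + 12739} = \sqrt{-110 + 12739} = \sqrt{12629}$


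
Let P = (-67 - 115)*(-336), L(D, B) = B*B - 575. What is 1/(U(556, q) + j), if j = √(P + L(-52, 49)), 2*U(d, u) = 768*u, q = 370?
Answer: 71040/10093331711 - √62978/20186663422 ≈ 7.0259e-6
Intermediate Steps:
L(D, B) = -575 + B² (L(D, B) = B² - 575 = -575 + B²)
P = 61152 (P = -182*(-336) = 61152)
U(d, u) = 384*u (U(d, u) = (768*u)/2 = 384*u)
j = √62978 (j = √(61152 + (-575 + 49²)) = √(61152 + (-575 + 2401)) = √(61152 + 1826) = √62978 ≈ 250.95)
1/(U(556, q) + j) = 1/(384*370 + √62978) = 1/(142080 + √62978)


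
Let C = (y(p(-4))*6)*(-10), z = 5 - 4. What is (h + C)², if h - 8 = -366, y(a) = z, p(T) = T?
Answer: 174724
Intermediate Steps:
z = 1
y(a) = 1
C = -60 (C = (1*6)*(-10) = 6*(-10) = -60)
h = -358 (h = 8 - 366 = -358)
(h + C)² = (-358 - 60)² = (-418)² = 174724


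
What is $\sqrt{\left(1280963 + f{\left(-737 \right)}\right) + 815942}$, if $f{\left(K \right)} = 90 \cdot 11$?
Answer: $\sqrt{2097895} \approx 1448.4$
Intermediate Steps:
$f{\left(K \right)} = 990$
$\sqrt{\left(1280963 + f{\left(-737 \right)}\right) + 815942} = \sqrt{\left(1280963 + 990\right) + 815942} = \sqrt{1281953 + 815942} = \sqrt{2097895}$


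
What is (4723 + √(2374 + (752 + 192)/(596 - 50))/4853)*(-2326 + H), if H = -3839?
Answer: -29117295 - 2055*√177060702/441623 ≈ -2.9117e+7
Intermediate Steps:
(4723 + √(2374 + (752 + 192)/(596 - 50))/4853)*(-2326 + H) = (4723 + √(2374 + (752 + 192)/(596 - 50))/4853)*(-2326 - 3839) = (4723 + √(2374 + 944/546)*(1/4853))*(-6165) = (4723 + √(2374 + 944*(1/546))*(1/4853))*(-6165) = (4723 + √(2374 + 472/273)*(1/4853))*(-6165) = (4723 + √(648574/273)*(1/4853))*(-6165) = (4723 + (√177060702/273)*(1/4853))*(-6165) = (4723 + √177060702/1324869)*(-6165) = -29117295 - 2055*√177060702/441623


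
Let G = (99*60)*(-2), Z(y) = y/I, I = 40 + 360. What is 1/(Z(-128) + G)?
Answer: -25/297008 ≈ -8.4173e-5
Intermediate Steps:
I = 400
Z(y) = y/400
G = -11880 (G = 5940*(-2) = -11880)
1/(Z(-128) + G) = 1/((1/400)*(-128) - 11880) = 1/(-8/25 - 11880) = 1/(-297008/25) = -25/297008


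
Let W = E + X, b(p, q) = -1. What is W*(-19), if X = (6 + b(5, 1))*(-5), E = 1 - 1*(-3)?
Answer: 399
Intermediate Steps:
E = 4 (E = 1 + 3 = 4)
X = -25 (X = (6 - 1)*(-5) = 5*(-5) = -25)
W = -21 (W = 4 - 25 = -21)
W*(-19) = -21*(-19) = 399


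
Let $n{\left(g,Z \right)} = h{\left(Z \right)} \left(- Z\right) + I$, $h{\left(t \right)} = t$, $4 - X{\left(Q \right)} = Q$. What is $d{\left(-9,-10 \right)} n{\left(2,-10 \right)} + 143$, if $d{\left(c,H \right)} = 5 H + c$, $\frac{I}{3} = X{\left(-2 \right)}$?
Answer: $4981$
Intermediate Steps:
$X{\left(Q \right)} = 4 - Q$
$I = 18$ ($I = 3 \left(4 - -2\right) = 3 \left(4 + 2\right) = 3 \cdot 6 = 18$)
$n{\left(g,Z \right)} = 18 - Z^{2}$ ($n{\left(g,Z \right)} = Z \left(- Z\right) + 18 = - Z^{2} + 18 = 18 - Z^{2}$)
$d{\left(c,H \right)} = c + 5 H$
$d{\left(-9,-10 \right)} n{\left(2,-10 \right)} + 143 = \left(-9 + 5 \left(-10\right)\right) \left(18 - \left(-10\right)^{2}\right) + 143 = \left(-9 - 50\right) \left(18 - 100\right) + 143 = - 59 \left(18 - 100\right) + 143 = \left(-59\right) \left(-82\right) + 143 = 4838 + 143 = 4981$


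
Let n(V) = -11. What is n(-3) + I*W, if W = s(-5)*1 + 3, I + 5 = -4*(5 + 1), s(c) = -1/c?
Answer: -519/5 ≈ -103.80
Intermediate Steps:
I = -29 (I = -5 - 4*(5 + 1) = -5 - 4*6 = -5 - 24 = -29)
W = 16/5 (W = -1/(-5)*1 + 3 = -1*(-1/5)*1 + 3 = (1/5)*1 + 3 = 1/5 + 3 = 16/5 ≈ 3.2000)
n(-3) + I*W = -11 - 29*16/5 = -11 - 464/5 = -519/5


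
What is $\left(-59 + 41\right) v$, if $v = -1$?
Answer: $18$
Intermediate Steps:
$\left(-59 + 41\right) v = \left(-59 + 41\right) \left(-1\right) = \left(-18\right) \left(-1\right) = 18$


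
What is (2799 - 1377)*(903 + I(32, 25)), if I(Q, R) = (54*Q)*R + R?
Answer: 62750016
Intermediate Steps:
I(Q, R) = R + 54*Q*R (I(Q, R) = 54*Q*R + R = R + 54*Q*R)
(2799 - 1377)*(903 + I(32, 25)) = (2799 - 1377)*(903 + 25*(1 + 54*32)) = 1422*(903 + 25*(1 + 1728)) = 1422*(903 + 25*1729) = 1422*(903 + 43225) = 1422*44128 = 62750016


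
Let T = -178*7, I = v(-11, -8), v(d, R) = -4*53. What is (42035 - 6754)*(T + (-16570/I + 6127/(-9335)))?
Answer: -40793248648607/989510 ≈ -4.1226e+7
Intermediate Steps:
v(d, R) = -212
I = -212
T = -1246
(42035 - 6754)*(T + (-16570/I + 6127/(-9335))) = (42035 - 6754)*(-1246 + (-16570/(-212) + 6127/(-9335))) = 35281*(-1246 + (-16570*(-1/212) + 6127*(-1/9335))) = 35281*(-1246 + (8285/106 - 6127/9335)) = 35281*(-1246 + 76691013/989510) = 35281*(-1156238447/989510) = -40793248648607/989510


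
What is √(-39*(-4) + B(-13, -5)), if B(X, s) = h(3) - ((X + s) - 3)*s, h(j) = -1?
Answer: 5*√2 ≈ 7.0711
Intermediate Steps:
B(X, s) = -1 - s*(-3 + X + s) (B(X, s) = -1 - ((X + s) - 3)*s = -1 - (-3 + X + s)*s = -1 - s*(-3 + X + s))
√(-39*(-4) + B(-13, -5)) = √(-39*(-4) + (-1 - 1*(-5)² + 3*(-5) - 1*(-13)*(-5))) = √(156 + (-1 - 1*25 - 15 - 65)) = √(156 + (-1 - 25 - 15 - 65)) = √(156 - 106) = √50 = 5*√2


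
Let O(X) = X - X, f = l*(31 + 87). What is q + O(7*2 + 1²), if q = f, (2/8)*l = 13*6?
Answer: 36816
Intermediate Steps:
l = 312 (l = 4*(13*6) = 4*78 = 312)
f = 36816 (f = 312*(31 + 87) = 312*118 = 36816)
q = 36816
O(X) = 0
q + O(7*2 + 1²) = 36816 + 0 = 36816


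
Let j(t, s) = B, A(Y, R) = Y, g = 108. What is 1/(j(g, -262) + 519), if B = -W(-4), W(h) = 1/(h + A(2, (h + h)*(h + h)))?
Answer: 2/1039 ≈ 0.0019249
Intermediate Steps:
W(h) = 1/(2 + h) (W(h) = 1/(h + 2) = 1/(2 + h))
B = 1/2 (B = -1/(2 - 4) = -1/(-2) = -1*(-1/2) = 1/2 ≈ 0.50000)
j(t, s) = 1/2
1/(j(g, -262) + 519) = 1/(1/2 + 519) = 1/(1039/2) = 2/1039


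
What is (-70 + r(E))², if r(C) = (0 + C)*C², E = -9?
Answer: 638401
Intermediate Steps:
r(C) = C³ (r(C) = C*C² = C³)
(-70 + r(E))² = (-70 + (-9)³)² = (-70 - 729)² = (-799)² = 638401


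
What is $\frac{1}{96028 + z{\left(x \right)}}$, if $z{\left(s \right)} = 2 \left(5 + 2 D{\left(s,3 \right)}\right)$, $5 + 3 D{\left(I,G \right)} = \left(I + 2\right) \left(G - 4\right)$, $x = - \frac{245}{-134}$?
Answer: $\frac{201}{19301272} \approx 1.0414 \cdot 10^{-5}$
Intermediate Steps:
$x = \frac{245}{134}$ ($x = \left(-245\right) \left(- \frac{1}{134}\right) = \frac{245}{134} \approx 1.8284$)
$D{\left(I,G \right)} = - \frac{5}{3} + \frac{\left(-4 + G\right) \left(2 + I\right)}{3}$ ($D{\left(I,G \right)} = - \frac{5}{3} + \frac{\left(I + 2\right) \left(G - 4\right)}{3} = - \frac{5}{3} + \frac{\left(2 + I\right) \left(-4 + G\right)}{3} = - \frac{5}{3} + \frac{\left(-4 + G\right) \left(2 + I\right)}{3}$)
$z{\left(s \right)} = \frac{2}{3} - \frac{4 s}{3}$ ($z{\left(s \right)} = 2 \left(5 + 2 \left(- \frac{13}{3} - \frac{4 s}{3} + \frac{2}{3} \cdot 3 + \frac{1}{3} \cdot 3 s\right)\right) = 2 \left(5 + 2 \left(- \frac{13}{3} - \frac{4 s}{3} + 2 + s\right)\right) = 2 \left(5 + 2 \left(- \frac{7}{3} - \frac{s}{3}\right)\right) = 2 \left(5 - \left(\frac{14}{3} + \frac{2 s}{3}\right)\right) = 2 \left(\frac{1}{3} - \frac{2 s}{3}\right) = \frac{2}{3} - \frac{4 s}{3}$)
$\frac{1}{96028 + z{\left(x \right)}} = \frac{1}{96028 + \left(\frac{2}{3} - \frac{490}{201}\right)} = \frac{1}{96028 - \frac{356}{201}} = \frac{1}{\frac{19301272}{201}} = \frac{201}{19301272}$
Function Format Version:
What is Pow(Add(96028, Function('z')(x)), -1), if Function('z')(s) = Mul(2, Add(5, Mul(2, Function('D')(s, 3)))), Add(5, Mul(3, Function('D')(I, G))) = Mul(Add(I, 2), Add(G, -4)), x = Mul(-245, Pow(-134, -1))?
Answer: Rational(201, 19301272) ≈ 1.0414e-5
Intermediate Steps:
x = Rational(245, 134) (x = Mul(-245, Rational(-1, 134)) = Rational(245, 134) ≈ 1.8284)
Function('D')(I, G) = Add(Rational(-5, 3), Mul(Rational(1, 3), Add(-4, G), Add(2, I))) (Function('D')(I, G) = Add(Rational(-5, 3), Mul(Rational(1, 3), Mul(Add(I, 2), Add(G, -4)))) = Add(Rational(-5, 3), Mul(Rational(1, 3), Mul(Add(2, I), Add(-4, G)))) = Add(Rational(-5, 3), Mul(Rational(1, 3), Mul(Add(-4, G), Add(2, I)))) = Add(Rational(-5, 3), Mul(Rational(1, 3), Add(-4, G), Add(2, I))))
Function('z')(s) = Add(Rational(2, 3), Mul(Rational(-4, 3), s)) (Function('z')(s) = Mul(2, Add(5, Mul(2, Add(Rational(-13, 3), Mul(Rational(-4, 3), s), Mul(Rational(2, 3), 3), Mul(Rational(1, 3), 3, s))))) = Mul(2, Add(5, Mul(2, Add(Rational(-13, 3), Mul(Rational(-4, 3), s), 2, s)))) = Mul(2, Add(5, Mul(2, Add(Rational(-7, 3), Mul(Rational(-1, 3), s))))) = Mul(2, Add(5, Add(Rational(-14, 3), Mul(Rational(-2, 3), s)))) = Mul(2, Add(Rational(1, 3), Mul(Rational(-2, 3), s))) = Add(Rational(2, 3), Mul(Rational(-4, 3), s)))
Pow(Add(96028, Function('z')(x)), -1) = Pow(Add(96028, Add(Rational(2, 3), Mul(Rational(-4, 3), Rational(245, 134)))), -1) = Pow(Add(96028, Add(Rational(2, 3), Rational(-490, 201))), -1) = Pow(Add(96028, Rational(-356, 201)), -1) = Pow(Rational(19301272, 201), -1) = Rational(201, 19301272)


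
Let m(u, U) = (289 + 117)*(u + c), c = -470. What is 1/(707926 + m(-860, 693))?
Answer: 1/167946 ≈ 5.9543e-6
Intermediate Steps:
m(u, U) = -190820 + 406*u (m(u, U) = (289 + 117)*(u - 470) = 406*(-470 + u) = -190820 + 406*u)
1/(707926 + m(-860, 693)) = 1/(707926 + (-190820 + 406*(-860))) = 1/(707926 + (-190820 - 349160)) = 1/(707926 - 539980) = 1/167946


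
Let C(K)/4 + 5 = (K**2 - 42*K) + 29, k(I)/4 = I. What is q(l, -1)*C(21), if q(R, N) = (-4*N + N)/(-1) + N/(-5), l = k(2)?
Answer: 23352/5 ≈ 4670.4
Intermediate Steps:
k(I) = 4*I
l = 8 (l = 4*2 = 8)
C(K) = 96 - 168*K + 4*K**2 (C(K) = -20 + 4*((K**2 - 42*K) + 29) = -20 + 4*(29 + K**2 - 42*K) = -20 + (116 - 168*K + 4*K**2) = 96 - 168*K + 4*K**2)
q(R, N) = 14*N/5 (q(R, N) = -3*N*(-1) + N*(-1/5) = 3*N - N/5 = 14*N/5)
q(l, -1)*C(21) = ((14/5)*(-1))*(96 - 168*21 + 4*21**2) = -14*(96 - 3528 + 4*441)/5 = -14*(96 - 3528 + 1764)/5 = -14/5*(-1668) = 23352/5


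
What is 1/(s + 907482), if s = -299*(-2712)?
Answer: 1/1718370 ≈ 5.8195e-7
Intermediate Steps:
s = 810888
1/(s + 907482) = 1/(810888 + 907482) = 1/1718370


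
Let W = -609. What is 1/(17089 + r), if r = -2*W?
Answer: 1/18307 ≈ 5.4624e-5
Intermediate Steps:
r = 1218 (r = -2*(-609) = 1218)
1/(17089 + r) = 1/(17089 + 1218) = 1/18307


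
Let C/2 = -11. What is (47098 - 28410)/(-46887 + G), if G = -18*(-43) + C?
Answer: -18688/46135 ≈ -0.40507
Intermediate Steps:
C = -22 (C = 2*(-11) = -22)
G = 752 (G = -18*(-43) - 22 = 774 - 22 = 752)
(47098 - 28410)/(-46887 + G) = (47098 - 28410)/(-46887 + 752) = 18688/(-46135) = 18688*(-1/46135) = -18688/46135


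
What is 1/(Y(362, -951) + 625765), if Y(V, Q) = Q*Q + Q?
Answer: 1/1529215 ≈ 6.5393e-7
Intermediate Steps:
Y(V, Q) = Q + Q² (Y(V, Q) = Q² + Q = Q + Q²)
1/(Y(362, -951) + 625765) = 1/(-951*(1 - 951) + 625765) = 1/(-951*(-950) + 625765) = 1/(903450 + 625765) = 1/1529215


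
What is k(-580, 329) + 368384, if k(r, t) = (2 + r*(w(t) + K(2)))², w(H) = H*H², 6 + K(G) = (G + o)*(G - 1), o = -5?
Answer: 426610121670779958788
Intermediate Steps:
K(G) = -6 + (-1 + G)*(-5 + G) (K(G) = -6 + (G - 5)*(G - 1) = -6 + (-5 + G)*(-1 + G) = -6 + (-1 + G)*(-5 + G))
w(H) = H³
k(r, t) = (2 + r*(-9 + t³))² (k(r, t) = (2 + r*(t³ + (-1 + 2² - 6*2)))² = (2 + r*(t³ + (-1 + 4 - 12)))² = (2 + r*(t³ - 9))² = (2 + r*(-9 + t³))²)
k(-580, 329) + 368384 = (2 - 9*(-580) - 580*329³)² + 368384 = (2 + 5220 - 580*35611289)² + 368384 = (2 + 5220 - 20654547620)² + 368384 = (-20654542398)² + 368384 = 426610121670779590404 + 368384 = 426610121670779958788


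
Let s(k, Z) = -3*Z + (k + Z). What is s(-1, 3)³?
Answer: -343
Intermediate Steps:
s(k, Z) = k - 2*Z (s(k, Z) = -3*Z + (Z + k) = k - 2*Z)
s(-1, 3)³ = (-1 - 2*3)³ = (-1 - 6)³ = (-7)³ = -343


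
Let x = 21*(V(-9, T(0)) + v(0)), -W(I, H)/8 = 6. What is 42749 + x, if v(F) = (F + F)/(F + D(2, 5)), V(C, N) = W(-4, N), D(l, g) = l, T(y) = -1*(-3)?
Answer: 41741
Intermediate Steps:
T(y) = 3
W(I, H) = -48 (W(I, H) = -8*6 = -48)
V(C, N) = -48
v(F) = 2*F/(2 + F) (v(F) = (F + F)/(F + 2) = (2*F)/(2 + F) = 2*F/(2 + F))
x = -1008 (x = 21*(-48 + 2*0/(2 + 0)) = 21*(-48 + 2*0/2) = 21*(-48 + 2*0*(½)) = 21*(-48 + 0) = 21*(-48) = -1008)
42749 + x = 42749 - 1008 = 41741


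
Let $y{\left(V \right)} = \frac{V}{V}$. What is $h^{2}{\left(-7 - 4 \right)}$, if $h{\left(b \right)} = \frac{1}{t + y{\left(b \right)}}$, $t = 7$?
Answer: $\frac{1}{64} \approx 0.015625$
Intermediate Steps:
$y{\left(V \right)} = 1$
$h{\left(b \right)} = \frac{1}{8}$ ($h{\left(b \right)} = \frac{1}{7 + 1} = \frac{1}{8}$)
$h^{2}{\left(-7 - 4 \right)} = \left(\frac{1}{8}\right)^{2} = \frac{1}{64}$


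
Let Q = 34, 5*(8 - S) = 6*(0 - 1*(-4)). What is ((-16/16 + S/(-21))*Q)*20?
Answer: -16456/21 ≈ -783.62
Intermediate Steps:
S = 16/5 (S = 8 - 6*(0 - 1*(-4))/5 = 8 - 6*(0 + 4)/5 = 8 - 6*4/5 = 8 - ⅕*24 = 8 - 24/5 = 16/5 ≈ 3.2000)
((-16/16 + S/(-21))*Q)*20 = ((-16/16 + (16/5)/(-21))*34)*20 = ((-16*1/16 + (16/5)*(-1/21))*34)*20 = ((-1 - 16/105)*34)*20 = -121/105*34*20 = -4114/105*20 = -16456/21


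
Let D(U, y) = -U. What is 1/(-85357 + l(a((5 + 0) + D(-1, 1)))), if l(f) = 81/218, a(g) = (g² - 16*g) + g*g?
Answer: -218/18607745 ≈ -1.1716e-5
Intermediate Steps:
a(g) = -16*g + 2*g² (a(g) = (g² - 16*g) + g² = -16*g + 2*g²)
l(f) = 81/218 (l(f) = 81*(1/218) = 81/218)
1/(-85357 + l(a((5 + 0) + D(-1, 1)))) = 1/(-85357 + 81/218) = 1/(-18607745/218) = -218/18607745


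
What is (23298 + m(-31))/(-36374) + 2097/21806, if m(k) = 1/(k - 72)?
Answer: -11117812231/20424164683 ≈ -0.54435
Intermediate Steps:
m(k) = 1/(-72 + k)
(23298 + m(-31))/(-36374) + 2097/21806 = (23298 + 1/(-72 - 31))/(-36374) + 2097/21806 = (23298 + 1/(-103))*(-1/36374) + 2097*(1/21806) = (23298 - 1/103)*(-1/36374) + 2097/21806 = (2399693/103)*(-1/36374) + 2097/21806 = -2399693/3746522 + 2097/21806 = -11117812231/20424164683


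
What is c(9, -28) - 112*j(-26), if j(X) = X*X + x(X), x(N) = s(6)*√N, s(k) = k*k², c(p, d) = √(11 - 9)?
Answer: -75712 + √2 - 24192*I*√26 ≈ -75711.0 - 1.2336e+5*I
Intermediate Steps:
c(p, d) = √2
s(k) = k³
x(N) = 216*√N (x(N) = 6³*√N = 216*√N)
j(X) = X² + 216*√X (j(X) = X*X + 216*√X = X² + 216*√X)
c(9, -28) - 112*j(-26) = √2 - 112*((-26)² + 216*√(-26)) = √2 - 112*(676 + 216*(I*√26)) = √2 - 112*(676 + 216*I*√26) = √2 + (-75712 - 24192*I*√26) = -75712 + √2 - 24192*I*√26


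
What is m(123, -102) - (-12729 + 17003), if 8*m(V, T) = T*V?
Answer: -23369/4 ≈ -5842.3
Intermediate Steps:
m(V, T) = T*V/8 (m(V, T) = (T*V)/8 = T*V/8)
m(123, -102) - (-12729 + 17003) = (⅛)*(-102)*123 - (-12729 + 17003) = -6273/4 - 1*4274 = -6273/4 - 4274 = -23369/4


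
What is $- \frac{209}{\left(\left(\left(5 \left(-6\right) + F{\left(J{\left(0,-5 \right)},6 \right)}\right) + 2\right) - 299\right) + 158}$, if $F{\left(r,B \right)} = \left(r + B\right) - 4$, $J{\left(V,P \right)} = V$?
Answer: $\frac{209}{167} \approx 1.2515$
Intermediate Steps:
$F{\left(r,B \right)} = -4 + B + r$ ($F{\left(r,B \right)} = \left(B + r\right) - 4 = -4 + B + r$)
$- \frac{209}{\left(\left(\left(5 \left(-6\right) + F{\left(J{\left(0,-5 \right)},6 \right)}\right) + 2\right) - 299\right) + 158} = - \frac{209}{\left(\left(\left(5 \left(-6\right) + \left(-4 + 6 + 0\right)\right) + 2\right) - 299\right) + 158} = - \frac{209}{\left(\left(\left(-30 + 2\right) + 2\right) - 299\right) + 158} = - \frac{209}{\left(\left(-28 + 2\right) - 299\right) + 158} = - \frac{209}{\left(-26 - 299\right) + 158} = - \frac{209}{-325 + 158} = - \frac{209}{-167} = \left(-209\right) \left(- \frac{1}{167}\right) = \frac{209}{167}$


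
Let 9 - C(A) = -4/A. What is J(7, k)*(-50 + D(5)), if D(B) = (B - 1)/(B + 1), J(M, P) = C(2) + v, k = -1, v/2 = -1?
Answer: -444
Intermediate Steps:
v = -2 (v = 2*(-1) = -2)
C(A) = 9 + 4/A (C(A) = 9 - (-4)/A = 9 + 4/A)
J(M, P) = 9 (J(M, P) = (9 + 4/2) - 2 = (9 + 4*(½)) - 2 = (9 + 2) - 2 = 11 - 2 = 9)
D(B) = (-1 + B)/(1 + B)
J(7, k)*(-50 + D(5)) = 9*(-50 + (-1 + 5)/(1 + 5)) = 9*(-50 + 4/6) = 9*(-50 + (⅙)*4) = 9*(-50 + ⅔) = 9*(-148/3) = -444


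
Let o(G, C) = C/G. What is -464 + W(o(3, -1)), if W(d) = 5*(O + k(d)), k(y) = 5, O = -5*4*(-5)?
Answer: 61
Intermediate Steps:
O = 100 (O = -20*(-5) = 100)
W(d) = 525 (W(d) = 5*(100 + 5) = 5*105 = 525)
-464 + W(o(3, -1)) = -464 + 525 = 61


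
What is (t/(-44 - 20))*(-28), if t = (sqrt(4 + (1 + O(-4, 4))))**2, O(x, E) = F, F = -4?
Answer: 7/16 ≈ 0.43750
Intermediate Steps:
O(x, E) = -4
t = 1 (t = (sqrt(4 + (1 - 4)))**2 = (sqrt(4 - 3))**2 = (sqrt(1))**2 = 1**2 = 1)
(t/(-44 - 20))*(-28) = (1/(-44 - 20))*(-28) = (1/(-64))*(-28) = -1/64*1*(-28) = -1/64*(-28) = 7/16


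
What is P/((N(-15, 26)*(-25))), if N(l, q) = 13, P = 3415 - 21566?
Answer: 18151/325 ≈ 55.849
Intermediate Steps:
P = -18151
P/((N(-15, 26)*(-25))) = -18151/(13*(-25)) = -18151/(-325) = -18151*(-1/325) = 18151/325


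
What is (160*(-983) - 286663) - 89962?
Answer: -533905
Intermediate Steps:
(160*(-983) - 286663) - 89962 = (-157280 - 286663) - 89962 = -443943 - 89962 = -533905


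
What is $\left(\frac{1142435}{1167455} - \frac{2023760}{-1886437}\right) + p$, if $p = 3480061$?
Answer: $\frac{1532849666238992566}{440466061567} \approx 3.4801 \cdot 10^{6}$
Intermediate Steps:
$\left(\frac{1142435}{1167455} - \frac{2023760}{-1886437}\right) + p = \left(\frac{1142435}{1167455} - \frac{2023760}{-1886437}\right) + 3480061 = \left(1142435 \cdot \frac{1}{1167455} - - \frac{2023760}{1886437}\right) + 3480061 = \left(\frac{228487}{233491} + \frac{2023760}{1886437}\right) + 3480061 = \frac{903556076979}{440466061567} + 3480061 = \frac{1532849666238992566}{440466061567}$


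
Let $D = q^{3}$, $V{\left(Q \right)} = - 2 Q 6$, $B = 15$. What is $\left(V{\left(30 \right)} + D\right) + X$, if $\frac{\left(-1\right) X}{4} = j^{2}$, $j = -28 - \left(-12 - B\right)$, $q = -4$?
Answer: $-428$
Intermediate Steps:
$V{\left(Q \right)} = - 12 Q$
$D = -64$ ($D = \left(-4\right)^{3} = -64$)
$j = -1$ ($j = -28 - \left(-12 - 15\right) = -28 - -27 = -28 + 27 = -1$)
$X = -4$ ($X = - 4 \left(-1\right)^{2} = \left(-4\right) 1 = -4$)
$\left(V{\left(30 \right)} + D\right) + X = \left(\left(-12\right) 30 - 64\right) - 4 = \left(-360 - 64\right) - 4 = -424 - 4 = -428$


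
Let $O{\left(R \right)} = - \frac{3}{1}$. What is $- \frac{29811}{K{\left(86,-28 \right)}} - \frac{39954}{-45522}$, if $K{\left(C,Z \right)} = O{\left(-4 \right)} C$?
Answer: $\frac{75964693}{652482} \approx 116.42$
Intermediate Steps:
$O{\left(R \right)} = -3$ ($O{\left(R \right)} = \left(-3\right) 1 = -3$)
$K{\left(C,Z \right)} = - 3 C$
$- \frac{29811}{K{\left(86,-28 \right)}} - \frac{39954}{-45522} = - \frac{29811}{\left(-3\right) 86} - \frac{39954}{-45522} = - \frac{29811}{-258} - - \frac{6659}{7587} = \left(-29811\right) \left(- \frac{1}{258}\right) + \frac{6659}{7587} = \frac{9937}{86} + \frac{6659}{7587} = \frac{75964693}{652482}$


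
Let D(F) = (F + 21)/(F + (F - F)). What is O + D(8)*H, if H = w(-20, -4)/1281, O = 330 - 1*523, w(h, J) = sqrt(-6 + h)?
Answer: -193 + 29*I*sqrt(26)/10248 ≈ -193.0 + 0.014429*I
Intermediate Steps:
O = -193 (O = 330 - 523 = -193)
H = I*sqrt(26)/1281 (H = sqrt(-6 - 20)/1281 = sqrt(-26)*(1/1281) = (I*sqrt(26))*(1/1281) = I*sqrt(26)/1281 ≈ 0.0039805*I)
D(F) = (21 + F)/F (D(F) = (21 + F)/(F + 0) = (21 + F)/F)
O + D(8)*H = -193 + ((21 + 8)/8)*(I*sqrt(26)/1281) = -193 + ((1/8)*29)*(I*sqrt(26)/1281) = -193 + 29*(I*sqrt(26)/1281)/8 = -193 + 29*I*sqrt(26)/10248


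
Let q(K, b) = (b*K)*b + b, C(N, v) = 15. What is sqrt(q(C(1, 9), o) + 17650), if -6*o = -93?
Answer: 3*sqrt(9453)/2 ≈ 145.84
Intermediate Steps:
o = 31/2 (o = -1/6*(-93) = 31/2 ≈ 15.500)
q(K, b) = b + K*b**2 (q(K, b) = (K*b)*b + b = K*b**2 + b = b + K*b**2)
sqrt(q(C(1, 9), o) + 17650) = sqrt(31*(1 + 15*(31/2))/2 + 17650) = sqrt(31*(1 + 465/2)/2 + 17650) = sqrt((31/2)*(467/2) + 17650) = sqrt(14477/4 + 17650) = sqrt(85077/4) = 3*sqrt(9453)/2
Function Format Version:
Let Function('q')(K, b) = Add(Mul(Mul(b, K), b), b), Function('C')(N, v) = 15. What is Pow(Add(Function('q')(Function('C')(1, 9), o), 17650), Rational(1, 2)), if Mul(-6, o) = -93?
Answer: Mul(Rational(3, 2), Pow(9453, Rational(1, 2))) ≈ 145.84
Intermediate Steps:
o = Rational(31, 2) (o = Mul(Rational(-1, 6), -93) = Rational(31, 2) ≈ 15.500)
Function('q')(K, b) = Add(b, Mul(K, Pow(b, 2))) (Function('q')(K, b) = Add(Mul(Mul(K, b), b), b) = Add(Mul(K, Pow(b, 2)), b) = Add(b, Mul(K, Pow(b, 2))))
Pow(Add(Function('q')(Function('C')(1, 9), o), 17650), Rational(1, 2)) = Pow(Add(Mul(Rational(31, 2), Add(1, Mul(15, Rational(31, 2)))), 17650), Rational(1, 2)) = Pow(Add(Mul(Rational(31, 2), Add(1, Rational(465, 2))), 17650), Rational(1, 2)) = Pow(Add(Mul(Rational(31, 2), Rational(467, 2)), 17650), Rational(1, 2)) = Pow(Add(Rational(14477, 4), 17650), Rational(1, 2)) = Pow(Rational(85077, 4), Rational(1, 2)) = Mul(Rational(3, 2), Pow(9453, Rational(1, 2)))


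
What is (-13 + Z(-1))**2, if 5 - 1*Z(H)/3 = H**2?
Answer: 1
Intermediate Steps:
Z(H) = 15 - 3*H**2
(-13 + Z(-1))**2 = (-13 + (15 - 3*(-1)**2))**2 = (-13 + (15 - 3*1))**2 = (-13 + (15 - 3))**2 = (-13 + 12)**2 = (-1)**2 = 1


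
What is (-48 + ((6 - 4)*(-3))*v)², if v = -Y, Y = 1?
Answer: 1764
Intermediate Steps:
v = -1 (v = -1*1 = -1)
(-48 + ((6 - 4)*(-3))*v)² = (-48 + ((6 - 4)*(-3))*(-1))² = (-48 + (2*(-3))*(-1))² = (-48 - 6*(-1))² = (-48 + 6)² = (-42)² = 1764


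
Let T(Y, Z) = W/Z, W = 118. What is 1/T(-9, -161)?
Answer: -161/118 ≈ -1.3644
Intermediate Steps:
T(Y, Z) = 118/Z
1/T(-9, -161) = 1/(118/(-161)) = 1/(118*(-1/161)) = 1/(-118/161) = -161/118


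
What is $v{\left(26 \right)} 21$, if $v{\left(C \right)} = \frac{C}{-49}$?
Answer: $- \frac{78}{7} \approx -11.143$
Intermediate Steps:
$v{\left(C \right)} = - \frac{C}{49}$ ($v{\left(C \right)} = C \left(- \frac{1}{49}\right) = - \frac{C}{49}$)
$v{\left(26 \right)} 21 = \left(- \frac{1}{49}\right) 26 \cdot 21 = \left(- \frac{26}{49}\right) 21 = - \frac{78}{7}$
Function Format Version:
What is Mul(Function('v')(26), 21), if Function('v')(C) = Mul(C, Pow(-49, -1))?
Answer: Rational(-78, 7) ≈ -11.143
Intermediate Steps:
Function('v')(C) = Mul(Rational(-1, 49), C) (Function('v')(C) = Mul(C, Rational(-1, 49)) = Mul(Rational(-1, 49), C))
Mul(Function('v')(26), 21) = Mul(Mul(Rational(-1, 49), 26), 21) = Mul(Rational(-26, 49), 21) = Rational(-78, 7)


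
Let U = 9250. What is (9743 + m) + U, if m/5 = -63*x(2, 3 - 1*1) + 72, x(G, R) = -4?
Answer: 20613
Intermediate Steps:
m = 1620 (m = 5*(-63*(-4) + 72) = 5*(252 + 72) = 5*324 = 1620)
(9743 + m) + U = (9743 + 1620) + 9250 = 11363 + 9250 = 20613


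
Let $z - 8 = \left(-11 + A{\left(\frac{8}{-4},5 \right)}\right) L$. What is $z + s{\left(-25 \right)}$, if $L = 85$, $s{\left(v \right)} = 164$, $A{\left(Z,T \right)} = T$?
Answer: $-338$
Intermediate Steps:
$z = -502$ ($z = 8 + \left(-11 + 5\right) 85 = 8 - 510 = -502$)
$z + s{\left(-25 \right)} = -502 + 164 = -338$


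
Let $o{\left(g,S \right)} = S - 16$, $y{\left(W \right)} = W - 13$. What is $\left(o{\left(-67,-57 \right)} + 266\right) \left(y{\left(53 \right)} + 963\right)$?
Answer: $193579$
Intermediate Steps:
$y{\left(W \right)} = -13 + W$
$o{\left(g,S \right)} = -16 + S$
$\left(o{\left(-67,-57 \right)} + 266\right) \left(y{\left(53 \right)} + 963\right) = \left(\left(-16 - 57\right) + 266\right) \left(\left(-13 + 53\right) + 963\right) = \left(-73 + 266\right) \left(40 + 963\right) = 193 \cdot 1003 = 193579$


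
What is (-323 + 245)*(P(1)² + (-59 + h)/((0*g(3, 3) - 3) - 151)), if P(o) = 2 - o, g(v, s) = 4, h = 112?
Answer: -3939/77 ≈ -51.156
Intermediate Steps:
(-323 + 245)*(P(1)² + (-59 + h)/((0*g(3, 3) - 3) - 151)) = (-323 + 245)*((2 - 1*1)² + (-59 + 112)/((0*4 - 3) - 151)) = -78*((2 - 1)² + 53/((0 - 3) - 151)) = -78*(1² + 53/(-3 - 151)) = -78*(1 + 53/(-154)) = -78*(1 + 53*(-1/154)) = -78*(1 - 53/154) = -78*101/154 = -3939/77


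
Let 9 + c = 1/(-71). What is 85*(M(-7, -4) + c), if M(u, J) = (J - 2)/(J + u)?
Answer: -562190/781 ≈ -719.83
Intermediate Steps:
M(u, J) = (-2 + J)/(J + u)
c = -640/71 (c = -9 + 1/(-71) = -9 - 1/71 = -640/71 ≈ -9.0141)
85*(M(-7, -4) + c) = 85*((-2 - 4)/(-4 - 7) - 640/71) = 85*(-6/(-11) - 640/71) = 85*(-1/11*(-6) - 640/71) = 85*(6/11 - 640/71) = 85*(-6614/781) = -562190/781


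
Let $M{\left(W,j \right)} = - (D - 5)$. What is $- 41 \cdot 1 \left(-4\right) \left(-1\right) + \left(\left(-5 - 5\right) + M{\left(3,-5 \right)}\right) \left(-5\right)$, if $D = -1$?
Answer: $-144$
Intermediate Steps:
$M{\left(W,j \right)} = 6$ ($M{\left(W,j \right)} = - (-1 - 5) = \left(-1\right) \left(-6\right) = 6$)
$- 41 \cdot 1 \left(-4\right) \left(-1\right) + \left(\left(-5 - 5\right) + M{\left(3,-5 \right)}\right) \left(-5\right) = - 41 \cdot 1 \left(-4\right) \left(-1\right) + \left(\left(-5 - 5\right) + 6\right) \left(-5\right) = - 41 \left(\left(-4\right) \left(-1\right)\right) + \left(\left(-5 - 5\right) + 6\right) \left(-5\right) = \left(-41\right) 4 + \left(-10 + 6\right) \left(-5\right) = -164 - -20 = -164 + 20 = -144$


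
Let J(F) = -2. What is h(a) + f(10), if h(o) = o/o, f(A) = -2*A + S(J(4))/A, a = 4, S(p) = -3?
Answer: -193/10 ≈ -19.300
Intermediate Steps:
f(A) = -3/A - 2*A (f(A) = -2*A - 3/A = -3/A - 2*A)
h(o) = 1
h(a) + f(10) = 1 + (-3/10 - 2*10) = 1 + (-3*⅒ - 20) = 1 + (-3/10 - 20) = 1 - 203/10 = -193/10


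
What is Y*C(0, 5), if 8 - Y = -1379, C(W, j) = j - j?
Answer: 0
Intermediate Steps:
C(W, j) = 0
Y = 1387 (Y = 8 - 1*(-1379) = 8 + 1379 = 1387)
Y*C(0, 5) = 1387*0 = 0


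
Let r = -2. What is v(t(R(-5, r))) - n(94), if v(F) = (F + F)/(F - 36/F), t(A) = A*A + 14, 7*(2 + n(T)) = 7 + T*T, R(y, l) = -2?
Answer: -35253/28 ≈ -1259.0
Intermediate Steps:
n(T) = -1 + T²/7 (n(T) = -2 + (7 + T*T)/7 = -2 + (7 + T²)/7 = -2 + (1 + T²/7) = -1 + T²/7)
t(A) = 14 + A² (t(A) = A² + 14 = 14 + A²)
v(F) = 2*F/(F - 36/F) (v(F) = (2*F)/(F - 36/F) = 2*F/(F - 36/F))
v(t(R(-5, r))) - n(94) = 2*(14 + (-2)²)²/(-36 + (14 + (-2)²)²) - (-1 + (⅐)*94²) = 2*(14 + 4)²/(-36 + (14 + 4)²) - (-1 + (⅐)*8836) = 2*18²/(-36 + 18²) - (-1 + 8836/7) = 2*324/(-36 + 324) - 1*8829/7 = 2*324/288 - 8829/7 = 2*324*(1/288) - 8829/7 = 9/4 - 8829/7 = -35253/28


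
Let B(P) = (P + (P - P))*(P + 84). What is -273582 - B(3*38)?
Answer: -296154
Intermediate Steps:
B(P) = P*(84 + P) (B(P) = (P + 0)*(84 + P) = P*(84 + P))
-273582 - B(3*38) = -273582 - 3*38*(84 + 3*38) = -273582 - 114*(84 + 114) = -273582 - 114*198 = -273582 - 1*22572 = -273582 - 22572 = -296154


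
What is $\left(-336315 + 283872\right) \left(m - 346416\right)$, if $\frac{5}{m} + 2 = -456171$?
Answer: $\frac{8287337902902039}{456173} \approx 1.8167 \cdot 10^{10}$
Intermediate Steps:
$m = - \frac{5}{456173}$ ($m = \frac{5}{-2 - 456171} = \frac{5}{-456173} = 5 \left(- \frac{1}{456173}\right) = - \frac{5}{456173} \approx -1.0961 \cdot 10^{-5}$)
$\left(-336315 + 283872\right) \left(m - 346416\right) = \left(-336315 + 283872\right) \left(- \frac{5}{456173} - 346416\right) = \left(-52443\right) \left(- \frac{158025625973}{456173}\right) = \frac{8287337902902039}{456173}$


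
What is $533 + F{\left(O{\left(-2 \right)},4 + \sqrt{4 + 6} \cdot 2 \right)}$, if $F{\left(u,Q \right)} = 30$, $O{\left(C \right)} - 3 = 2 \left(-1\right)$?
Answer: $563$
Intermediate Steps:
$O{\left(C \right)} = 1$ ($O{\left(C \right)} = 3 + 2 \left(-1\right) = 3 - 2 = 1$)
$533 + F{\left(O{\left(-2 \right)},4 + \sqrt{4 + 6} \cdot 2 \right)} = 533 + 30 = 563$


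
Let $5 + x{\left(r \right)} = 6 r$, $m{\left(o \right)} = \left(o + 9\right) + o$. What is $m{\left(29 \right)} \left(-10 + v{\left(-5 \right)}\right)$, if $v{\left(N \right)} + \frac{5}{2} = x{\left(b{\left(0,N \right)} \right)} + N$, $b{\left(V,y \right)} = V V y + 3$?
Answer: $- \frac{603}{2} \approx -301.5$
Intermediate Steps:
$m{\left(o \right)} = 9 + 2 o$ ($m{\left(o \right)} = \left(9 + o\right) + o = 9 + 2 o$)
$b{\left(V,y \right)} = 3 + y V^{2}$ ($b{\left(V,y \right)} = V^{2} y + 3 = y V^{2} + 3 = 3 + y V^{2}$)
$x{\left(r \right)} = -5 + 6 r$
$v{\left(N \right)} = \frac{21}{2} + N$ ($v{\left(N \right)} = - \frac{5}{2} + \left(\left(-5 + 6 \left(3 + N 0^{2}\right)\right) + N\right) = - \frac{5}{2} + \left(\left(-5 + 6 \left(3 + N 0\right)\right) + N\right) = - \frac{5}{2} - \left(5 - N - 6 \left(3 + 0\right)\right) = - \frac{5}{2} + \left(\left(-5 + 6 \cdot 3\right) + N\right) = - \frac{5}{2} + \left(\left(-5 + 18\right) + N\right) = - \frac{5}{2} + \left(13 + N\right) = \frac{21}{2} + N$)
$m{\left(29 \right)} \left(-10 + v{\left(-5 \right)}\right) = \left(9 + 2 \cdot 29\right) \left(-10 + \left(\frac{21}{2} - 5\right)\right) = \left(9 + 58\right) \left(-10 + \frac{11}{2}\right) = 67 \left(- \frac{9}{2}\right) = - \frac{603}{2}$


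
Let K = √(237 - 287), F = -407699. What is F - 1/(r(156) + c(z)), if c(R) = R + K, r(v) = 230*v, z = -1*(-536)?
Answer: 5*(-407699*√2 + 2969353357*I)/(-36416*I + 5*√2) ≈ -4.077e+5 + 2.9802e-8*I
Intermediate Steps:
z = 536
K = 5*I*√2 (K = √(-50) = 5*I*√2 ≈ 7.0711*I)
c(R) = R + 5*I*√2
F - 1/(r(156) + c(z)) = -407699 - 1/(230*156 + (536 + 5*I*√2)) = -407699 - 1/(35880 + (536 + 5*I*√2)) = -407699 - 1/(36416 + 5*I*√2)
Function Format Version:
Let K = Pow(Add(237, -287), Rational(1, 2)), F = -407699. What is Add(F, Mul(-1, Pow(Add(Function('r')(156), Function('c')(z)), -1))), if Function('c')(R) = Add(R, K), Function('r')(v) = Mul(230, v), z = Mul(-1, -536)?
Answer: Mul(5, Pow(Add(Mul(-36416, I), Mul(5, Pow(2, Rational(1, 2)))), -1), Add(Mul(-407699, Pow(2, Rational(1, 2))), Mul(2969353357, I))) ≈ Add(-4.0770e+5, Mul(2.9802e-8, I))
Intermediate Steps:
z = 536
K = Mul(5, I, Pow(2, Rational(1, 2))) (K = Pow(-50, Rational(1, 2)) = Mul(5, I, Pow(2, Rational(1, 2))) ≈ Mul(7.0711, I))
Function('c')(R) = Add(R, Mul(5, I, Pow(2, Rational(1, 2))))
Add(F, Mul(-1, Pow(Add(Function('r')(156), Function('c')(z)), -1))) = Add(-407699, Mul(-1, Pow(Add(Mul(230, 156), Add(536, Mul(5, I, Pow(2, Rational(1, 2))))), -1))) = Add(-407699, Mul(-1, Pow(Add(35880, Add(536, Mul(5, I, Pow(2, Rational(1, 2))))), -1))) = Add(-407699, Mul(-1, Pow(Add(36416, Mul(5, I, Pow(2, Rational(1, 2)))), -1)))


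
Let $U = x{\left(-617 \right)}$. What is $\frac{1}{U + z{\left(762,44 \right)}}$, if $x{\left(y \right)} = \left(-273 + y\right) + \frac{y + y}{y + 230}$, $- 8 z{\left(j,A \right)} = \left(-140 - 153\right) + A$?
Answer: $- \frac{3096}{2649205} \approx -0.0011687$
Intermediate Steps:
$z{\left(j,A \right)} = \frac{293}{8} - \frac{A}{8}$ ($z{\left(j,A \right)} = - \frac{\left(-140 - 153\right) + A}{8} = - \frac{-293 + A}{8} = \frac{293}{8} - \frac{A}{8}$)
$x{\left(y \right)} = -273 + y + \frac{2 y}{230 + y}$ ($x{\left(y \right)} = \left(-273 + y\right) + \frac{2 y}{230 + y} = -273 + y + \frac{2 y}{230 + y}$)
$U = - \frac{343196}{387}$ ($U = \frac{-62790 + \left(-617\right)^{2} - -25297}{230 - 617} = \frac{-62790 + 380689 + 25297}{-387} = \left(- \frac{1}{387}\right) 343196 = - \frac{343196}{387} \approx -886.81$)
$\frac{1}{U + z{\left(762,44 \right)}} = \frac{1}{- \frac{343196}{387} + \left(\frac{293}{8} - \frac{11}{2}\right)} = \frac{1}{- \frac{343196}{387} + \frac{249}{8}} = \frac{1}{- \frac{2649205}{3096}} = - \frac{3096}{2649205}$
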